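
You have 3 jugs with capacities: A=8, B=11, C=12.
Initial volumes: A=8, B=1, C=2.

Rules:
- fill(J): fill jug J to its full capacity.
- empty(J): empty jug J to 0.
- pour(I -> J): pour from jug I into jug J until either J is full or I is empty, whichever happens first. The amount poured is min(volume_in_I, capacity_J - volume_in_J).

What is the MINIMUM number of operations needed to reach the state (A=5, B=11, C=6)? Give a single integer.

Answer: 6

Derivation:
BFS from (A=8, B=1, C=2). One shortest path:
  1. empty(B) -> (A=8 B=0 C=2)
  2. pour(A -> B) -> (A=0 B=8 C=2)
  3. pour(C -> A) -> (A=2 B=8 C=0)
  4. fill(C) -> (A=2 B=8 C=12)
  5. pour(C -> A) -> (A=8 B=8 C=6)
  6. pour(A -> B) -> (A=5 B=11 C=6)
Reached target in 6 moves.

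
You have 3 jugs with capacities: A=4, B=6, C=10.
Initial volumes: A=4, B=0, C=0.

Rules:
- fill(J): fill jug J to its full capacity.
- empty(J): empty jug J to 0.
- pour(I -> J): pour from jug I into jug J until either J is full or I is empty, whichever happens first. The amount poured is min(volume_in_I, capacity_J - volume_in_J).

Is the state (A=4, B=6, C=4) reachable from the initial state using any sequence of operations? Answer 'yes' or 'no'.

Answer: yes

Derivation:
BFS from (A=4, B=0, C=0):
  1. fill(C) -> (A=4 B=0 C=10)
  2. pour(C -> B) -> (A=4 B=6 C=4)
Target reached → yes.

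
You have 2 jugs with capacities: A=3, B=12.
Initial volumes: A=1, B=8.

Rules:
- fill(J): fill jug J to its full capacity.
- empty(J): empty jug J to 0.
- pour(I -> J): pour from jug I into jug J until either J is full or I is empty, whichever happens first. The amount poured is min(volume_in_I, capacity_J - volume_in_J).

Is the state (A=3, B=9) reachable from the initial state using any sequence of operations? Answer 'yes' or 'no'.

BFS from (A=1, B=8):
  1. pour(A -> B) -> (A=0 B=9)
  2. fill(A) -> (A=3 B=9)
Target reached → yes.

Answer: yes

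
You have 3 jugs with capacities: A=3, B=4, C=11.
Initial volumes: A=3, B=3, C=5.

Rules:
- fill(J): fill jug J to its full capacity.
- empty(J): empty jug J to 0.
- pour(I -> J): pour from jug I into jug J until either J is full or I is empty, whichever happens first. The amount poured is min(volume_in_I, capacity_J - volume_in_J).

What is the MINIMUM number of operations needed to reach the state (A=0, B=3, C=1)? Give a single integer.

BFS from (A=3, B=3, C=5). One shortest path:
  1. empty(B) -> (A=3 B=0 C=5)
  2. pour(C -> B) -> (A=3 B=4 C=1)
  3. empty(B) -> (A=3 B=0 C=1)
  4. pour(A -> B) -> (A=0 B=3 C=1)
Reached target in 4 moves.

Answer: 4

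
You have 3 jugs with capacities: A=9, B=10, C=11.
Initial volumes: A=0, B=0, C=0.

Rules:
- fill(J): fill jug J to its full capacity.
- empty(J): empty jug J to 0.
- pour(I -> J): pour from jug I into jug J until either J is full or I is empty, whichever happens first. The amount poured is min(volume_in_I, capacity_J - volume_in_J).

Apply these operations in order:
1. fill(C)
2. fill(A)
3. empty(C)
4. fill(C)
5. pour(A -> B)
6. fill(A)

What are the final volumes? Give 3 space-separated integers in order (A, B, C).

Step 1: fill(C) -> (A=0 B=0 C=11)
Step 2: fill(A) -> (A=9 B=0 C=11)
Step 3: empty(C) -> (A=9 B=0 C=0)
Step 4: fill(C) -> (A=9 B=0 C=11)
Step 5: pour(A -> B) -> (A=0 B=9 C=11)
Step 6: fill(A) -> (A=9 B=9 C=11)

Answer: 9 9 11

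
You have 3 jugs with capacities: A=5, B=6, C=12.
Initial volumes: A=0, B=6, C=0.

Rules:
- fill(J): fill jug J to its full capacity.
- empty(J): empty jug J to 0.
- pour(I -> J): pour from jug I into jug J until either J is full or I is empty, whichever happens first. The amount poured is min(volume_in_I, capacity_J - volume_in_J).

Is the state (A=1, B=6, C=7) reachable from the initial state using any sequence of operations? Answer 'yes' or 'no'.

BFS from (A=0, B=6, C=0):
  1. fill(C) -> (A=0 B=6 C=12)
  2. pour(B -> A) -> (A=5 B=1 C=12)
  3. empty(A) -> (A=0 B=1 C=12)
  4. pour(C -> A) -> (A=5 B=1 C=7)
  5. empty(A) -> (A=0 B=1 C=7)
  6. pour(B -> A) -> (A=1 B=0 C=7)
  7. fill(B) -> (A=1 B=6 C=7)
Target reached → yes.

Answer: yes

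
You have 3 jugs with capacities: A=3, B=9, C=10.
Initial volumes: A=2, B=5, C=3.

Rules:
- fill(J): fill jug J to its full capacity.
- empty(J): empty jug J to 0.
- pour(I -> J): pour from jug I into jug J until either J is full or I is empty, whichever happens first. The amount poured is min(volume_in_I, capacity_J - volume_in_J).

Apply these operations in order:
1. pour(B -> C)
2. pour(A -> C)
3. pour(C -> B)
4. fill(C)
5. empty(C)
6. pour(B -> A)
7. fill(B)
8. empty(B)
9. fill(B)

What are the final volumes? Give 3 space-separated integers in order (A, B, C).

Step 1: pour(B -> C) -> (A=2 B=0 C=8)
Step 2: pour(A -> C) -> (A=0 B=0 C=10)
Step 3: pour(C -> B) -> (A=0 B=9 C=1)
Step 4: fill(C) -> (A=0 B=9 C=10)
Step 5: empty(C) -> (A=0 B=9 C=0)
Step 6: pour(B -> A) -> (A=3 B=6 C=0)
Step 7: fill(B) -> (A=3 B=9 C=0)
Step 8: empty(B) -> (A=3 B=0 C=0)
Step 9: fill(B) -> (A=3 B=9 C=0)

Answer: 3 9 0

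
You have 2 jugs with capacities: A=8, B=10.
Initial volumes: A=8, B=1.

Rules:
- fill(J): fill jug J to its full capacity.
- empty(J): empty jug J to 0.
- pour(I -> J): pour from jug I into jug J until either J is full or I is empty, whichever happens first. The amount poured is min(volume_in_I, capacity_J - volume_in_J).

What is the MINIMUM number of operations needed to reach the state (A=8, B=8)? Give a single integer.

Answer: 3

Derivation:
BFS from (A=8, B=1). One shortest path:
  1. empty(B) -> (A=8 B=0)
  2. pour(A -> B) -> (A=0 B=8)
  3. fill(A) -> (A=8 B=8)
Reached target in 3 moves.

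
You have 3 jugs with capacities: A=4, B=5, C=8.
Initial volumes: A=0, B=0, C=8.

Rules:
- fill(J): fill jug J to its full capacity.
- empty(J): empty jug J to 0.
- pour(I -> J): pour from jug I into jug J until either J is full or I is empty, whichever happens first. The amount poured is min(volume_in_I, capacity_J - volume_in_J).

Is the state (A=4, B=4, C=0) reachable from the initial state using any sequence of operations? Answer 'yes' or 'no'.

BFS from (A=0, B=0, C=8):
  1. pour(C -> A) -> (A=4 B=0 C=4)
  2. pour(C -> B) -> (A=4 B=4 C=0)
Target reached → yes.

Answer: yes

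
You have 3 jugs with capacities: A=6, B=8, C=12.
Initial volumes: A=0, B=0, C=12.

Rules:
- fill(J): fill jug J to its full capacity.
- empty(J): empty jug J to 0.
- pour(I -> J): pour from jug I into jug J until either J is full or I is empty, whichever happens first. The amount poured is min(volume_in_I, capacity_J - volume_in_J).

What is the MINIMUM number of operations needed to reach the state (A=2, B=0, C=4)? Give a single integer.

Answer: 4

Derivation:
BFS from (A=0, B=0, C=12). One shortest path:
  1. pour(C -> B) -> (A=0 B=8 C=4)
  2. pour(B -> A) -> (A=6 B=2 C=4)
  3. empty(A) -> (A=0 B=2 C=4)
  4. pour(B -> A) -> (A=2 B=0 C=4)
Reached target in 4 moves.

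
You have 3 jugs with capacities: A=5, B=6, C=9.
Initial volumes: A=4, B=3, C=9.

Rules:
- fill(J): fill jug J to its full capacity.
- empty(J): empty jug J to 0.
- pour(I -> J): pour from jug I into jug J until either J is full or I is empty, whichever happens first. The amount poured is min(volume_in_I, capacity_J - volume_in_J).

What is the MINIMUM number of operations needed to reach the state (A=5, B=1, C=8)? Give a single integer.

Answer: 4

Derivation:
BFS from (A=4, B=3, C=9). One shortest path:
  1. fill(B) -> (A=4 B=6 C=9)
  2. pour(C -> A) -> (A=5 B=6 C=8)
  3. empty(A) -> (A=0 B=6 C=8)
  4. pour(B -> A) -> (A=5 B=1 C=8)
Reached target in 4 moves.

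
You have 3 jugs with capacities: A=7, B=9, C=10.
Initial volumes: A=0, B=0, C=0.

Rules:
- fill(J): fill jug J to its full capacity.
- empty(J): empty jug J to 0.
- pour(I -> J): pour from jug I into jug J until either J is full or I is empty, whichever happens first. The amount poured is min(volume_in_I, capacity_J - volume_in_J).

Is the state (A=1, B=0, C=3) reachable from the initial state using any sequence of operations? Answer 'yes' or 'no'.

BFS from (A=0, B=0, C=0):
  1. fill(C) -> (A=0 B=0 C=10)
  2. pour(C -> A) -> (A=7 B=0 C=3)
  3. empty(A) -> (A=0 B=0 C=3)
  4. pour(C -> B) -> (A=0 B=3 C=0)
  5. fill(C) -> (A=0 B=3 C=10)
  6. pour(C -> A) -> (A=7 B=3 C=3)
  7. pour(A -> B) -> (A=1 B=9 C=3)
  8. empty(B) -> (A=1 B=0 C=3)
Target reached → yes.

Answer: yes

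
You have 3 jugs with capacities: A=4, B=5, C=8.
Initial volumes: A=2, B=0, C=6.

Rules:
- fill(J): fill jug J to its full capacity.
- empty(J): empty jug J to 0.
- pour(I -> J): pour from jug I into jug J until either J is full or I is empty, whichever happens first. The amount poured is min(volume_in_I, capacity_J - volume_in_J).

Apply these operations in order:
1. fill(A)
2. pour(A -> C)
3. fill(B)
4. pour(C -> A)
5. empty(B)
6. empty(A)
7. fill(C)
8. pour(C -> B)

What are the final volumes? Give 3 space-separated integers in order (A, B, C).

Step 1: fill(A) -> (A=4 B=0 C=6)
Step 2: pour(A -> C) -> (A=2 B=0 C=8)
Step 3: fill(B) -> (A=2 B=5 C=8)
Step 4: pour(C -> A) -> (A=4 B=5 C=6)
Step 5: empty(B) -> (A=4 B=0 C=6)
Step 6: empty(A) -> (A=0 B=0 C=6)
Step 7: fill(C) -> (A=0 B=0 C=8)
Step 8: pour(C -> B) -> (A=0 B=5 C=3)

Answer: 0 5 3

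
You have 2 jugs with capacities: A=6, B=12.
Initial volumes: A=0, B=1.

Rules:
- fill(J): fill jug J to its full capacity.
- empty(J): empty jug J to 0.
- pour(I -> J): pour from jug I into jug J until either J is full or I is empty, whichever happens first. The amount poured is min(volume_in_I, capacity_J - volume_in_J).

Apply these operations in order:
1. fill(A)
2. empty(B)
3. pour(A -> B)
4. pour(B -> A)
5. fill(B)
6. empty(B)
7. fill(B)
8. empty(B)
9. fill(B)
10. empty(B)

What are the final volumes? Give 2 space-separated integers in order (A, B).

Step 1: fill(A) -> (A=6 B=1)
Step 2: empty(B) -> (A=6 B=0)
Step 3: pour(A -> B) -> (A=0 B=6)
Step 4: pour(B -> A) -> (A=6 B=0)
Step 5: fill(B) -> (A=6 B=12)
Step 6: empty(B) -> (A=6 B=0)
Step 7: fill(B) -> (A=6 B=12)
Step 8: empty(B) -> (A=6 B=0)
Step 9: fill(B) -> (A=6 B=12)
Step 10: empty(B) -> (A=6 B=0)

Answer: 6 0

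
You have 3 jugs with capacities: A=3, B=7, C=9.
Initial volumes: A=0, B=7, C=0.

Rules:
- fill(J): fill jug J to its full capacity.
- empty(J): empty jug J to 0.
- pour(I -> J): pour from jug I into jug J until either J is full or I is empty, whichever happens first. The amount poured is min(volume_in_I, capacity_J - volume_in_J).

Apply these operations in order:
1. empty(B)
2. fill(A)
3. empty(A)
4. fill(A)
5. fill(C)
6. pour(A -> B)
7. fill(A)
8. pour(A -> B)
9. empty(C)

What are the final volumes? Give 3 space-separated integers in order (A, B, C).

Step 1: empty(B) -> (A=0 B=0 C=0)
Step 2: fill(A) -> (A=3 B=0 C=0)
Step 3: empty(A) -> (A=0 B=0 C=0)
Step 4: fill(A) -> (A=3 B=0 C=0)
Step 5: fill(C) -> (A=3 B=0 C=9)
Step 6: pour(A -> B) -> (A=0 B=3 C=9)
Step 7: fill(A) -> (A=3 B=3 C=9)
Step 8: pour(A -> B) -> (A=0 B=6 C=9)
Step 9: empty(C) -> (A=0 B=6 C=0)

Answer: 0 6 0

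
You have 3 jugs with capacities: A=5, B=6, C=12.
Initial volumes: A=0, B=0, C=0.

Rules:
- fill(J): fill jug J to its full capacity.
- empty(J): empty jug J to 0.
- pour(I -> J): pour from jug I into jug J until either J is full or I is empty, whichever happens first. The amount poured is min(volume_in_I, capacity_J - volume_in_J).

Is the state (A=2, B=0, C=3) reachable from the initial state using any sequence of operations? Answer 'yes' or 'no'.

Answer: yes

Derivation:
BFS from (A=0, B=0, C=0):
  1. fill(A) -> (A=5 B=0 C=0)
  2. fill(B) -> (A=5 B=6 C=0)
  3. pour(A -> C) -> (A=0 B=6 C=5)
  4. pour(B -> A) -> (A=5 B=1 C=5)
  5. pour(A -> C) -> (A=0 B=1 C=10)
  6. pour(B -> A) -> (A=1 B=0 C=10)
  7. fill(B) -> (A=1 B=6 C=10)
  8. pour(B -> A) -> (A=5 B=2 C=10)
  9. pour(A -> C) -> (A=3 B=2 C=12)
  10. empty(C) -> (A=3 B=2 C=0)
  11. pour(A -> C) -> (A=0 B=2 C=3)
  12. pour(B -> A) -> (A=2 B=0 C=3)
Target reached → yes.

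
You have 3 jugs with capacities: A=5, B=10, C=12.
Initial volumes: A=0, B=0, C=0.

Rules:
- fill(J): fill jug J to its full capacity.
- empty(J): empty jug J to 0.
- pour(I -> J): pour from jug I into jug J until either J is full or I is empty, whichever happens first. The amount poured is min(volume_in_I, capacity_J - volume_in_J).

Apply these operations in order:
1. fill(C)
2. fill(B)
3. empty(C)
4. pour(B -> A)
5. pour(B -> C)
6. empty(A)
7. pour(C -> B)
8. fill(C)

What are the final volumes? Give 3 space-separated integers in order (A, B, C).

Step 1: fill(C) -> (A=0 B=0 C=12)
Step 2: fill(B) -> (A=0 B=10 C=12)
Step 3: empty(C) -> (A=0 B=10 C=0)
Step 4: pour(B -> A) -> (A=5 B=5 C=0)
Step 5: pour(B -> C) -> (A=5 B=0 C=5)
Step 6: empty(A) -> (A=0 B=0 C=5)
Step 7: pour(C -> B) -> (A=0 B=5 C=0)
Step 8: fill(C) -> (A=0 B=5 C=12)

Answer: 0 5 12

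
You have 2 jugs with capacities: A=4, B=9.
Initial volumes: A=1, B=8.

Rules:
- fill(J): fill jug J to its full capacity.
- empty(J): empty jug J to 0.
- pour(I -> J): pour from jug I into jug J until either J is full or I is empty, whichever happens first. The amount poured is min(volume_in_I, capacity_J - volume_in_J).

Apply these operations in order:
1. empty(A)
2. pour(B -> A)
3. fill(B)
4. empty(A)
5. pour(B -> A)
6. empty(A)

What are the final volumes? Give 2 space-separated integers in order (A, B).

Step 1: empty(A) -> (A=0 B=8)
Step 2: pour(B -> A) -> (A=4 B=4)
Step 3: fill(B) -> (A=4 B=9)
Step 4: empty(A) -> (A=0 B=9)
Step 5: pour(B -> A) -> (A=4 B=5)
Step 6: empty(A) -> (A=0 B=5)

Answer: 0 5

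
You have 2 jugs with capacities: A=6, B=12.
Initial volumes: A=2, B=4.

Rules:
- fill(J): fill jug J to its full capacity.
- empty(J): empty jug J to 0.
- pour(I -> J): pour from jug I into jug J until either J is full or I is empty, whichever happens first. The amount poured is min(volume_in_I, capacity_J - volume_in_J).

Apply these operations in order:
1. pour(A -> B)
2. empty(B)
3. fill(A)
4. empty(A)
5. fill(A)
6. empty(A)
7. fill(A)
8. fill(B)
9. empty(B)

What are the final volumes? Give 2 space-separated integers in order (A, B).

Step 1: pour(A -> B) -> (A=0 B=6)
Step 2: empty(B) -> (A=0 B=0)
Step 3: fill(A) -> (A=6 B=0)
Step 4: empty(A) -> (A=0 B=0)
Step 5: fill(A) -> (A=6 B=0)
Step 6: empty(A) -> (A=0 B=0)
Step 7: fill(A) -> (A=6 B=0)
Step 8: fill(B) -> (A=6 B=12)
Step 9: empty(B) -> (A=6 B=0)

Answer: 6 0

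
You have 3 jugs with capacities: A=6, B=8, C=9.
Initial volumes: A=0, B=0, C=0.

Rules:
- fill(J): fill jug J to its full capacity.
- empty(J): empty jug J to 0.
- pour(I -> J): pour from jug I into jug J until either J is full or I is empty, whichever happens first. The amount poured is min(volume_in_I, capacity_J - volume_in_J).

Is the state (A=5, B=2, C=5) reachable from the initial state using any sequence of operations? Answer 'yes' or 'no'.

BFS explored all 350 reachable states.
Reachable set includes: (0,0,0), (0,0,1), (0,0,2), (0,0,3), (0,0,4), (0,0,5), (0,0,6), (0,0,7), (0,0,8), (0,0,9), (0,1,0), (0,1,1) ...
Target (A=5, B=2, C=5) not in reachable set → no.

Answer: no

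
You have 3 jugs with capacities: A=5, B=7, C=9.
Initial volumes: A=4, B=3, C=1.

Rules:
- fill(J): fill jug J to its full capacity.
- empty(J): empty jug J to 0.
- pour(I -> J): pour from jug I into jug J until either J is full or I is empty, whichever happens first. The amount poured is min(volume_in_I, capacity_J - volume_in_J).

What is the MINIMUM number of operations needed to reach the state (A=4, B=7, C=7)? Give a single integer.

Answer: 4

Derivation:
BFS from (A=4, B=3, C=1). One shortest path:
  1. fill(B) -> (A=4 B=7 C=1)
  2. empty(C) -> (A=4 B=7 C=0)
  3. pour(B -> C) -> (A=4 B=0 C=7)
  4. fill(B) -> (A=4 B=7 C=7)
Reached target in 4 moves.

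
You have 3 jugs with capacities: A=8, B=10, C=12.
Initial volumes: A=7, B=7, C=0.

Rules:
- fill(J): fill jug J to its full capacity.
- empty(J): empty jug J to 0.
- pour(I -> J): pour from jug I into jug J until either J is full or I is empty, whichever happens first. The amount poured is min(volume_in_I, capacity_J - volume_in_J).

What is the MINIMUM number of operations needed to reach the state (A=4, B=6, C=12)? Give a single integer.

Answer: 4

Derivation:
BFS from (A=7, B=7, C=0). One shortest path:
  1. pour(B -> A) -> (A=8 B=6 C=0)
  2. pour(A -> C) -> (A=0 B=6 C=8)
  3. fill(A) -> (A=8 B=6 C=8)
  4. pour(A -> C) -> (A=4 B=6 C=12)
Reached target in 4 moves.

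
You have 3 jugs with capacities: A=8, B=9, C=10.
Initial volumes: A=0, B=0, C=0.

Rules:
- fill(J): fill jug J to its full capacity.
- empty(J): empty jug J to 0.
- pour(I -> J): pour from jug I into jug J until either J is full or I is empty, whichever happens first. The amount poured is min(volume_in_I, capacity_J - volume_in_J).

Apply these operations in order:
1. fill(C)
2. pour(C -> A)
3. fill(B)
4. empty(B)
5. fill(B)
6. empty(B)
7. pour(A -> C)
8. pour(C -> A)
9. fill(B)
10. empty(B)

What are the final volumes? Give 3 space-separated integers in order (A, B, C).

Step 1: fill(C) -> (A=0 B=0 C=10)
Step 2: pour(C -> A) -> (A=8 B=0 C=2)
Step 3: fill(B) -> (A=8 B=9 C=2)
Step 4: empty(B) -> (A=8 B=0 C=2)
Step 5: fill(B) -> (A=8 B=9 C=2)
Step 6: empty(B) -> (A=8 B=0 C=2)
Step 7: pour(A -> C) -> (A=0 B=0 C=10)
Step 8: pour(C -> A) -> (A=8 B=0 C=2)
Step 9: fill(B) -> (A=8 B=9 C=2)
Step 10: empty(B) -> (A=8 B=0 C=2)

Answer: 8 0 2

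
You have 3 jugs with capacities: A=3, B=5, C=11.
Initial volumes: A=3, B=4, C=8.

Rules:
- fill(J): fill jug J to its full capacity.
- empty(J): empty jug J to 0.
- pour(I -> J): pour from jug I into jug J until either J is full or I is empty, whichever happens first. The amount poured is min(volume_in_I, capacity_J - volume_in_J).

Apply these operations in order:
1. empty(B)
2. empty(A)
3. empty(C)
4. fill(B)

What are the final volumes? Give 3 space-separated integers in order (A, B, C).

Step 1: empty(B) -> (A=3 B=0 C=8)
Step 2: empty(A) -> (A=0 B=0 C=8)
Step 3: empty(C) -> (A=0 B=0 C=0)
Step 4: fill(B) -> (A=0 B=5 C=0)

Answer: 0 5 0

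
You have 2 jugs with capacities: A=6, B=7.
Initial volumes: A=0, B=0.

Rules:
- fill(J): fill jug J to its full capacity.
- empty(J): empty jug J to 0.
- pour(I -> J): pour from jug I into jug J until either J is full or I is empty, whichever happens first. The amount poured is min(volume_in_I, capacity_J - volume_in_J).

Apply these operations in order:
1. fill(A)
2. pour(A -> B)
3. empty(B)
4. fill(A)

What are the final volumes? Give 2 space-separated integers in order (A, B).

Answer: 6 0

Derivation:
Step 1: fill(A) -> (A=6 B=0)
Step 2: pour(A -> B) -> (A=0 B=6)
Step 3: empty(B) -> (A=0 B=0)
Step 4: fill(A) -> (A=6 B=0)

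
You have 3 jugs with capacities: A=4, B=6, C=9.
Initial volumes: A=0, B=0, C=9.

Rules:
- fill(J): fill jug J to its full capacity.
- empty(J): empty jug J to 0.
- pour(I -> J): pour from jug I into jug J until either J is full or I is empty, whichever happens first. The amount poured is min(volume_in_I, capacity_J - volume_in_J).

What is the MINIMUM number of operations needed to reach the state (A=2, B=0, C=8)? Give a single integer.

BFS from (A=0, B=0, C=9). One shortest path:
  1. fill(A) -> (A=4 B=0 C=9)
  2. fill(B) -> (A=4 B=6 C=9)
  3. empty(C) -> (A=4 B=6 C=0)
  4. pour(A -> C) -> (A=0 B=6 C=4)
  5. pour(B -> A) -> (A=4 B=2 C=4)
  6. pour(A -> C) -> (A=0 B=2 C=8)
  7. pour(B -> A) -> (A=2 B=0 C=8)
Reached target in 7 moves.

Answer: 7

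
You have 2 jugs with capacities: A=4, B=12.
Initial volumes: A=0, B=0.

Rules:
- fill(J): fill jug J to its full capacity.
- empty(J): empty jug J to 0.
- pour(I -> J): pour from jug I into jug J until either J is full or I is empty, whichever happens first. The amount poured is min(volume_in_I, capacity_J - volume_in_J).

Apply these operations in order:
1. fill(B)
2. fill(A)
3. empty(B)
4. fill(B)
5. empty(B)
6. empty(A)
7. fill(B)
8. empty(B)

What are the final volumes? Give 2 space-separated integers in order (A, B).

Step 1: fill(B) -> (A=0 B=12)
Step 2: fill(A) -> (A=4 B=12)
Step 3: empty(B) -> (A=4 B=0)
Step 4: fill(B) -> (A=4 B=12)
Step 5: empty(B) -> (A=4 B=0)
Step 6: empty(A) -> (A=0 B=0)
Step 7: fill(B) -> (A=0 B=12)
Step 8: empty(B) -> (A=0 B=0)

Answer: 0 0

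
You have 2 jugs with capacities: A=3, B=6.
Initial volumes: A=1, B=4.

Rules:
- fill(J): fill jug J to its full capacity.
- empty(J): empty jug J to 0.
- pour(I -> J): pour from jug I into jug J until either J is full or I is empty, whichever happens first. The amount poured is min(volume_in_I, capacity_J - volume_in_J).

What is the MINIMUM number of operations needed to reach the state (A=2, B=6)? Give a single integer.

BFS from (A=1, B=4). One shortest path:
  1. pour(A -> B) -> (A=0 B=5)
  2. fill(A) -> (A=3 B=5)
  3. pour(A -> B) -> (A=2 B=6)
Reached target in 3 moves.

Answer: 3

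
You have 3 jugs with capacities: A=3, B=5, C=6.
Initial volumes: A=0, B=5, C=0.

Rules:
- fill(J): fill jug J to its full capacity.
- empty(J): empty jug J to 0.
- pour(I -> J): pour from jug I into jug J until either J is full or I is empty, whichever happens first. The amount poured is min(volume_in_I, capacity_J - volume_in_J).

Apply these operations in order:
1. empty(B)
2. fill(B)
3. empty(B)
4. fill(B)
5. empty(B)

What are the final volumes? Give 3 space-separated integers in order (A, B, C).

Answer: 0 0 0

Derivation:
Step 1: empty(B) -> (A=0 B=0 C=0)
Step 2: fill(B) -> (A=0 B=5 C=0)
Step 3: empty(B) -> (A=0 B=0 C=0)
Step 4: fill(B) -> (A=0 B=5 C=0)
Step 5: empty(B) -> (A=0 B=0 C=0)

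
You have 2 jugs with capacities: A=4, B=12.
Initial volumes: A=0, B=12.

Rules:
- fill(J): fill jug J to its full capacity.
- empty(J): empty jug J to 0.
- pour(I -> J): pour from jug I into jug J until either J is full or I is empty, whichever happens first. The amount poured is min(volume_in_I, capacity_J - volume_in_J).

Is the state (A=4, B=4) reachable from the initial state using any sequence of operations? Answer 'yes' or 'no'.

Answer: yes

Derivation:
BFS from (A=0, B=12):
  1. pour(B -> A) -> (A=4 B=8)
  2. empty(A) -> (A=0 B=8)
  3. pour(B -> A) -> (A=4 B=4)
Target reached → yes.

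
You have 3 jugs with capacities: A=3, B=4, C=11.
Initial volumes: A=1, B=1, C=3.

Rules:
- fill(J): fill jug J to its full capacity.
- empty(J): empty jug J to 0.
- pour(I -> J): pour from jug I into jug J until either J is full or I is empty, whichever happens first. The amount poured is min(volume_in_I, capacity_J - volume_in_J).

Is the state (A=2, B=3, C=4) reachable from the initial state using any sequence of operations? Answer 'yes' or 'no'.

Answer: no

Derivation:
BFS explored all 181 reachable states.
Reachable set includes: (0,0,0), (0,0,1), (0,0,2), (0,0,3), (0,0,4), (0,0,5), (0,0,6), (0,0,7), (0,0,8), (0,0,9), (0,0,10), (0,0,11) ...
Target (A=2, B=3, C=4) not in reachable set → no.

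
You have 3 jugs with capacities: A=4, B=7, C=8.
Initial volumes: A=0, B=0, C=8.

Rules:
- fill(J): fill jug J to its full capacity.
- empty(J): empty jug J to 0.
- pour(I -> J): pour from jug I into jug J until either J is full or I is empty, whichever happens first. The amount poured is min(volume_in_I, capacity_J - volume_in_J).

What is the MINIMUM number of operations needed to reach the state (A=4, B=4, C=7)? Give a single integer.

Answer: 5

Derivation:
BFS from (A=0, B=0, C=8). One shortest path:
  1. pour(C -> B) -> (A=0 B=7 C=1)
  2. pour(C -> A) -> (A=1 B=7 C=0)
  3. pour(B -> C) -> (A=1 B=0 C=7)
  4. fill(B) -> (A=1 B=7 C=7)
  5. pour(B -> A) -> (A=4 B=4 C=7)
Reached target in 5 moves.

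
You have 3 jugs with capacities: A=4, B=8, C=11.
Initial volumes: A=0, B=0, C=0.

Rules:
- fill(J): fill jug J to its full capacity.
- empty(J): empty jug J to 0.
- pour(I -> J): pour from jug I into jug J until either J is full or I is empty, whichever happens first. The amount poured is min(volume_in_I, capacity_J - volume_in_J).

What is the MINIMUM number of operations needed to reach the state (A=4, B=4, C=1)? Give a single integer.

Answer: 8

Derivation:
BFS from (A=0, B=0, C=0). One shortest path:
  1. fill(A) -> (A=4 B=0 C=0)
  2. fill(B) -> (A=4 B=8 C=0)
  3. pour(A -> C) -> (A=0 B=8 C=4)
  4. pour(B -> C) -> (A=0 B=1 C=11)
  5. empty(C) -> (A=0 B=1 C=0)
  6. pour(B -> C) -> (A=0 B=0 C=1)
  7. fill(B) -> (A=0 B=8 C=1)
  8. pour(B -> A) -> (A=4 B=4 C=1)
Reached target in 8 moves.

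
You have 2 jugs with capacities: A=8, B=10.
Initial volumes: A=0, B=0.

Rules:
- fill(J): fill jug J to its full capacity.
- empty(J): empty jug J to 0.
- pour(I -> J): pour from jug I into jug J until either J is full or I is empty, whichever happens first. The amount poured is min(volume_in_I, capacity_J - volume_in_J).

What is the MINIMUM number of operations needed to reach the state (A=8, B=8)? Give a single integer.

BFS from (A=0, B=0). One shortest path:
  1. fill(A) -> (A=8 B=0)
  2. pour(A -> B) -> (A=0 B=8)
  3. fill(A) -> (A=8 B=8)
Reached target in 3 moves.

Answer: 3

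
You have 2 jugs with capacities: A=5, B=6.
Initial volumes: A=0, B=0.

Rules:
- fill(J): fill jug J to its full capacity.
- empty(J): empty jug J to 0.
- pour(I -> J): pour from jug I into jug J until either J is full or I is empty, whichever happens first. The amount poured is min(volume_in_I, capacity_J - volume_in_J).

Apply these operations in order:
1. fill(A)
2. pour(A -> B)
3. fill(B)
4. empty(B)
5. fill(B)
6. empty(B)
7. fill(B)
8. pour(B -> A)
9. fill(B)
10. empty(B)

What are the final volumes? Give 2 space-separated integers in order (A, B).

Answer: 5 0

Derivation:
Step 1: fill(A) -> (A=5 B=0)
Step 2: pour(A -> B) -> (A=0 B=5)
Step 3: fill(B) -> (A=0 B=6)
Step 4: empty(B) -> (A=0 B=0)
Step 5: fill(B) -> (A=0 B=6)
Step 6: empty(B) -> (A=0 B=0)
Step 7: fill(B) -> (A=0 B=6)
Step 8: pour(B -> A) -> (A=5 B=1)
Step 9: fill(B) -> (A=5 B=6)
Step 10: empty(B) -> (A=5 B=0)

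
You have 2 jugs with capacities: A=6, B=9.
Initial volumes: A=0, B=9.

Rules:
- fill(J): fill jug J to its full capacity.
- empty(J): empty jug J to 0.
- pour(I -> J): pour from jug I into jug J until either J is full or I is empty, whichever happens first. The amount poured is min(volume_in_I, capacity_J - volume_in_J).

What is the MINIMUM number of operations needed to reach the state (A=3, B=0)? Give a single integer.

Answer: 3

Derivation:
BFS from (A=0, B=9). One shortest path:
  1. pour(B -> A) -> (A=6 B=3)
  2. empty(A) -> (A=0 B=3)
  3. pour(B -> A) -> (A=3 B=0)
Reached target in 3 moves.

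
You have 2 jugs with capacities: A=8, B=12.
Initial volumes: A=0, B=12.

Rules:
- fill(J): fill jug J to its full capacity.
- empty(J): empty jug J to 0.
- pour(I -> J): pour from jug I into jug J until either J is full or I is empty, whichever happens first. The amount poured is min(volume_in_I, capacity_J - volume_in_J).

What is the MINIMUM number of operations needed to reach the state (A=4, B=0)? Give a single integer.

Answer: 3

Derivation:
BFS from (A=0, B=12). One shortest path:
  1. pour(B -> A) -> (A=8 B=4)
  2. empty(A) -> (A=0 B=4)
  3. pour(B -> A) -> (A=4 B=0)
Reached target in 3 moves.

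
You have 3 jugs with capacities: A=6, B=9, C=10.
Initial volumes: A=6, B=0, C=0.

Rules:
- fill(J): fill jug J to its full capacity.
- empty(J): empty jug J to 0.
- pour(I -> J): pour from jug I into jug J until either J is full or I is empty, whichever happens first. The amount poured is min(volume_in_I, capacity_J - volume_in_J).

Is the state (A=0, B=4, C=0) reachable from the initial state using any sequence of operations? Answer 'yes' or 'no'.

Answer: yes

Derivation:
BFS from (A=6, B=0, C=0):
  1. empty(A) -> (A=0 B=0 C=0)
  2. fill(C) -> (A=0 B=0 C=10)
  3. pour(C -> A) -> (A=6 B=0 C=4)
  4. empty(A) -> (A=0 B=0 C=4)
  5. pour(C -> B) -> (A=0 B=4 C=0)
Target reached → yes.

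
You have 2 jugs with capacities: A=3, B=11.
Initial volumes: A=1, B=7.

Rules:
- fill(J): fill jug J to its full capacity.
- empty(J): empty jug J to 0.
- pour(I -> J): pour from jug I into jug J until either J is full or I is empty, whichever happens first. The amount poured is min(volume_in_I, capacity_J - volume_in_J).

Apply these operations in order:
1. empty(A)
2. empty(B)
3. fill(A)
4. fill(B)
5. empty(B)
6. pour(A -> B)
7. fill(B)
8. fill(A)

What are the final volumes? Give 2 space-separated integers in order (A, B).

Answer: 3 11

Derivation:
Step 1: empty(A) -> (A=0 B=7)
Step 2: empty(B) -> (A=0 B=0)
Step 3: fill(A) -> (A=3 B=0)
Step 4: fill(B) -> (A=3 B=11)
Step 5: empty(B) -> (A=3 B=0)
Step 6: pour(A -> B) -> (A=0 B=3)
Step 7: fill(B) -> (A=0 B=11)
Step 8: fill(A) -> (A=3 B=11)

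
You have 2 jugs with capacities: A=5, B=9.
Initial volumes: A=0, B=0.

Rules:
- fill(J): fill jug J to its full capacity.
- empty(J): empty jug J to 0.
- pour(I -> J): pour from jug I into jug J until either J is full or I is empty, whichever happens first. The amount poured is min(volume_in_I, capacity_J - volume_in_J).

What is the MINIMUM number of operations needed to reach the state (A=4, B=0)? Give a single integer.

BFS from (A=0, B=0). One shortest path:
  1. fill(B) -> (A=0 B=9)
  2. pour(B -> A) -> (A=5 B=4)
  3. empty(A) -> (A=0 B=4)
  4. pour(B -> A) -> (A=4 B=0)
Reached target in 4 moves.

Answer: 4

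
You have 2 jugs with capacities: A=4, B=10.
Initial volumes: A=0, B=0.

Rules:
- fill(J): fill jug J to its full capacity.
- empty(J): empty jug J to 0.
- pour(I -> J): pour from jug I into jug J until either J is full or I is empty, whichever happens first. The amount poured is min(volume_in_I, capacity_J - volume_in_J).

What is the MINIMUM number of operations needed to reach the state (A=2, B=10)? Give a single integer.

Answer: 6

Derivation:
BFS from (A=0, B=0). One shortest path:
  1. fill(A) -> (A=4 B=0)
  2. pour(A -> B) -> (A=0 B=4)
  3. fill(A) -> (A=4 B=4)
  4. pour(A -> B) -> (A=0 B=8)
  5. fill(A) -> (A=4 B=8)
  6. pour(A -> B) -> (A=2 B=10)
Reached target in 6 moves.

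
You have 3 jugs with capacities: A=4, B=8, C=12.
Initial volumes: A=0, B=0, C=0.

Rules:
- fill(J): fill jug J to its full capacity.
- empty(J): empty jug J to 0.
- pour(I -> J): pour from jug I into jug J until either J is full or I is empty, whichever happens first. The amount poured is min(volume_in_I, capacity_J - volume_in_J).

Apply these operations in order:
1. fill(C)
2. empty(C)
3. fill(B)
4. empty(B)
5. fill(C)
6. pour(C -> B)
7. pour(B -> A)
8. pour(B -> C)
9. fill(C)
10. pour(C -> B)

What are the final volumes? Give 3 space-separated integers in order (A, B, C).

Answer: 4 8 4

Derivation:
Step 1: fill(C) -> (A=0 B=0 C=12)
Step 2: empty(C) -> (A=0 B=0 C=0)
Step 3: fill(B) -> (A=0 B=8 C=0)
Step 4: empty(B) -> (A=0 B=0 C=0)
Step 5: fill(C) -> (A=0 B=0 C=12)
Step 6: pour(C -> B) -> (A=0 B=8 C=4)
Step 7: pour(B -> A) -> (A=4 B=4 C=4)
Step 8: pour(B -> C) -> (A=4 B=0 C=8)
Step 9: fill(C) -> (A=4 B=0 C=12)
Step 10: pour(C -> B) -> (A=4 B=8 C=4)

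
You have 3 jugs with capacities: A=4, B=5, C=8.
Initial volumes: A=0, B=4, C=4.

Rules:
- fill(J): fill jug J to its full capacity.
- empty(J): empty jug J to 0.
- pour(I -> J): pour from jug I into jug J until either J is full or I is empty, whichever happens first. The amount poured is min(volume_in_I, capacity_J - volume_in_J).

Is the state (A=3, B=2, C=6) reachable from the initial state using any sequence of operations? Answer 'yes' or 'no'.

Answer: no

Derivation:
BFS explored all 186 reachable states.
Reachable set includes: (0,0,0), (0,0,1), (0,0,2), (0,0,3), (0,0,4), (0,0,5), (0,0,6), (0,0,7), (0,0,8), (0,1,0), (0,1,1), (0,1,2) ...
Target (A=3, B=2, C=6) not in reachable set → no.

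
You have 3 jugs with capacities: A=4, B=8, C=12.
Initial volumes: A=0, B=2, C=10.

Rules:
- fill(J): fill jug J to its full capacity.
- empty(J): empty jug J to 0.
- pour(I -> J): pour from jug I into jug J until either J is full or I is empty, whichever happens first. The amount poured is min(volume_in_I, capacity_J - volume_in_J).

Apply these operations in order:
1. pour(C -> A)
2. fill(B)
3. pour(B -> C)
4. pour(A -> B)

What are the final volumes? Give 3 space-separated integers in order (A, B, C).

Answer: 0 6 12

Derivation:
Step 1: pour(C -> A) -> (A=4 B=2 C=6)
Step 2: fill(B) -> (A=4 B=8 C=6)
Step 3: pour(B -> C) -> (A=4 B=2 C=12)
Step 4: pour(A -> B) -> (A=0 B=6 C=12)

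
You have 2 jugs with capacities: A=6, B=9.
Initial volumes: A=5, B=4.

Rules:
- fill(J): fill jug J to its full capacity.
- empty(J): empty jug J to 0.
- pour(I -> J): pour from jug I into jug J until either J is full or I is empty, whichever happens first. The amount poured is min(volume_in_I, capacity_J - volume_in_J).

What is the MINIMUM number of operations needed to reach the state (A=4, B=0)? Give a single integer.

BFS from (A=5, B=4). One shortest path:
  1. empty(A) -> (A=0 B=4)
  2. pour(B -> A) -> (A=4 B=0)
Reached target in 2 moves.

Answer: 2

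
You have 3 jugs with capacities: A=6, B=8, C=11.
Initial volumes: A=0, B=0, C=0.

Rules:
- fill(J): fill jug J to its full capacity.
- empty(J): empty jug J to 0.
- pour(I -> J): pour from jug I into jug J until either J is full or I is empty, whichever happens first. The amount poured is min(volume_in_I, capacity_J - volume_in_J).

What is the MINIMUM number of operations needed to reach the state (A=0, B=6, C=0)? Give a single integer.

Answer: 2

Derivation:
BFS from (A=0, B=0, C=0). One shortest path:
  1. fill(A) -> (A=6 B=0 C=0)
  2. pour(A -> B) -> (A=0 B=6 C=0)
Reached target in 2 moves.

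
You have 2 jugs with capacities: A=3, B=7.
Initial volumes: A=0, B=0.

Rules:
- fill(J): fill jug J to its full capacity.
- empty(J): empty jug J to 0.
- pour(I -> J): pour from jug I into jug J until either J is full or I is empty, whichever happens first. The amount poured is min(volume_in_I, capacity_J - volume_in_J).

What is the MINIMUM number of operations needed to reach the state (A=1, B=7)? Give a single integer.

Answer: 7

Derivation:
BFS from (A=0, B=0). One shortest path:
  1. fill(B) -> (A=0 B=7)
  2. pour(B -> A) -> (A=3 B=4)
  3. empty(A) -> (A=0 B=4)
  4. pour(B -> A) -> (A=3 B=1)
  5. empty(A) -> (A=0 B=1)
  6. pour(B -> A) -> (A=1 B=0)
  7. fill(B) -> (A=1 B=7)
Reached target in 7 moves.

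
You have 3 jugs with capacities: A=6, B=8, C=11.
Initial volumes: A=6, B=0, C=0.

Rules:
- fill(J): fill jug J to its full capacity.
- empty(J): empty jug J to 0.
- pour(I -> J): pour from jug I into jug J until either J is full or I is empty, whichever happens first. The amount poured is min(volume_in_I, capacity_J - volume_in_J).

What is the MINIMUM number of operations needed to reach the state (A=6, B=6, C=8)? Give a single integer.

BFS from (A=6, B=0, C=0). One shortest path:
  1. fill(B) -> (A=6 B=8 C=0)
  2. pour(B -> C) -> (A=6 B=0 C=8)
  3. pour(A -> B) -> (A=0 B=6 C=8)
  4. fill(A) -> (A=6 B=6 C=8)
Reached target in 4 moves.

Answer: 4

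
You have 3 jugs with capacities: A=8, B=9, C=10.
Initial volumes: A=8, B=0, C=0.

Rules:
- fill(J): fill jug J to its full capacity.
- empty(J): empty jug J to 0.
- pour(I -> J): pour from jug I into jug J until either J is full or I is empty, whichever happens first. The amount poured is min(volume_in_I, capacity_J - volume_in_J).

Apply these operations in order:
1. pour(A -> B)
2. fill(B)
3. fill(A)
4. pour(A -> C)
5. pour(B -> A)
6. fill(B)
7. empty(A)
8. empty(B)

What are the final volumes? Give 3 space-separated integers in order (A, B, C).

Answer: 0 0 8

Derivation:
Step 1: pour(A -> B) -> (A=0 B=8 C=0)
Step 2: fill(B) -> (A=0 B=9 C=0)
Step 3: fill(A) -> (A=8 B=9 C=0)
Step 4: pour(A -> C) -> (A=0 B=9 C=8)
Step 5: pour(B -> A) -> (A=8 B=1 C=8)
Step 6: fill(B) -> (A=8 B=9 C=8)
Step 7: empty(A) -> (A=0 B=9 C=8)
Step 8: empty(B) -> (A=0 B=0 C=8)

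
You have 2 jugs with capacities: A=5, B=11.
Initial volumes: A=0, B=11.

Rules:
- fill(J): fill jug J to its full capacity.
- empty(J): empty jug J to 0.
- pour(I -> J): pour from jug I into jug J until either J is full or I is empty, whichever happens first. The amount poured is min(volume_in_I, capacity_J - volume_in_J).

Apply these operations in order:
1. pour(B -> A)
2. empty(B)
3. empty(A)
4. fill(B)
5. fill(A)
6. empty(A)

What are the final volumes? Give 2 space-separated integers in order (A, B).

Step 1: pour(B -> A) -> (A=5 B=6)
Step 2: empty(B) -> (A=5 B=0)
Step 3: empty(A) -> (A=0 B=0)
Step 4: fill(B) -> (A=0 B=11)
Step 5: fill(A) -> (A=5 B=11)
Step 6: empty(A) -> (A=0 B=11)

Answer: 0 11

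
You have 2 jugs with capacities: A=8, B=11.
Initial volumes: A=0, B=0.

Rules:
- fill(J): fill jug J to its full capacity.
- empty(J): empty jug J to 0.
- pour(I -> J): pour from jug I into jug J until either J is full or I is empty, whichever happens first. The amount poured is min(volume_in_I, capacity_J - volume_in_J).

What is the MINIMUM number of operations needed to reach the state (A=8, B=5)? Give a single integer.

BFS from (A=0, B=0). One shortest path:
  1. fill(A) -> (A=8 B=0)
  2. pour(A -> B) -> (A=0 B=8)
  3. fill(A) -> (A=8 B=8)
  4. pour(A -> B) -> (A=5 B=11)
  5. empty(B) -> (A=5 B=0)
  6. pour(A -> B) -> (A=0 B=5)
  7. fill(A) -> (A=8 B=5)
Reached target in 7 moves.

Answer: 7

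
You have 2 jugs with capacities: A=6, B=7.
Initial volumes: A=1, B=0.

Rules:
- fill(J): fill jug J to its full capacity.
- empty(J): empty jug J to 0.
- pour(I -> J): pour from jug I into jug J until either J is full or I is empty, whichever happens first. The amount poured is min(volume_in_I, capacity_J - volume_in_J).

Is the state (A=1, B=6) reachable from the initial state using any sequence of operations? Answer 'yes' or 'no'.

Answer: no

Derivation:
BFS explored all 26 reachable states.
Reachable set includes: (0,0), (0,1), (0,2), (0,3), (0,4), (0,5), (0,6), (0,7), (1,0), (1,7), (2,0), (2,7) ...
Target (A=1, B=6) not in reachable set → no.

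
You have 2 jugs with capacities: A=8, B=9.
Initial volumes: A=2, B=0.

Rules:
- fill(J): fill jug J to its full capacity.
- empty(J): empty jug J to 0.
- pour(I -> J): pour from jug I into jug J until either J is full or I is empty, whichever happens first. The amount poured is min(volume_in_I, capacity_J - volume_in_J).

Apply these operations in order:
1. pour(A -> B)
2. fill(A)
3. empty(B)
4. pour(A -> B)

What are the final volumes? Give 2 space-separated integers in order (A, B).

Answer: 0 8

Derivation:
Step 1: pour(A -> B) -> (A=0 B=2)
Step 2: fill(A) -> (A=8 B=2)
Step 3: empty(B) -> (A=8 B=0)
Step 4: pour(A -> B) -> (A=0 B=8)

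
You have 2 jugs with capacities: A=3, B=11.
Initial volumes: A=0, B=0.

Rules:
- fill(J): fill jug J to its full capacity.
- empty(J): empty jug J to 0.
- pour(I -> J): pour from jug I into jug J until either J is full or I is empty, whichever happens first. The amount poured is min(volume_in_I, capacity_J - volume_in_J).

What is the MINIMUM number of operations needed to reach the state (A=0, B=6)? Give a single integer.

BFS from (A=0, B=0). One shortest path:
  1. fill(A) -> (A=3 B=0)
  2. pour(A -> B) -> (A=0 B=3)
  3. fill(A) -> (A=3 B=3)
  4. pour(A -> B) -> (A=0 B=6)
Reached target in 4 moves.

Answer: 4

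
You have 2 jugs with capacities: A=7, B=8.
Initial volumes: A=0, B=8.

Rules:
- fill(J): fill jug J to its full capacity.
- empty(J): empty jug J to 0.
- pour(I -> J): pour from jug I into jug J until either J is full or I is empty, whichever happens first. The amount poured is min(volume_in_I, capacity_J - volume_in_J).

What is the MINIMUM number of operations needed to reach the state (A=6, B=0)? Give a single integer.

Answer: 6

Derivation:
BFS from (A=0, B=8). One shortest path:
  1. fill(A) -> (A=7 B=8)
  2. empty(B) -> (A=7 B=0)
  3. pour(A -> B) -> (A=0 B=7)
  4. fill(A) -> (A=7 B=7)
  5. pour(A -> B) -> (A=6 B=8)
  6. empty(B) -> (A=6 B=0)
Reached target in 6 moves.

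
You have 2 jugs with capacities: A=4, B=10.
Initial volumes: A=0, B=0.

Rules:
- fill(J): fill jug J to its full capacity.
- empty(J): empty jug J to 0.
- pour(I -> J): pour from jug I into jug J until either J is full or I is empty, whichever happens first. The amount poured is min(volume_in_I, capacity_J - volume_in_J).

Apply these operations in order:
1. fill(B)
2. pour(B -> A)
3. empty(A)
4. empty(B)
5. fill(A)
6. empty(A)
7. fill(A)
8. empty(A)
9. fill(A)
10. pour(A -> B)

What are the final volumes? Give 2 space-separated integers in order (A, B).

Answer: 0 4

Derivation:
Step 1: fill(B) -> (A=0 B=10)
Step 2: pour(B -> A) -> (A=4 B=6)
Step 3: empty(A) -> (A=0 B=6)
Step 4: empty(B) -> (A=0 B=0)
Step 5: fill(A) -> (A=4 B=0)
Step 6: empty(A) -> (A=0 B=0)
Step 7: fill(A) -> (A=4 B=0)
Step 8: empty(A) -> (A=0 B=0)
Step 9: fill(A) -> (A=4 B=0)
Step 10: pour(A -> B) -> (A=0 B=4)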